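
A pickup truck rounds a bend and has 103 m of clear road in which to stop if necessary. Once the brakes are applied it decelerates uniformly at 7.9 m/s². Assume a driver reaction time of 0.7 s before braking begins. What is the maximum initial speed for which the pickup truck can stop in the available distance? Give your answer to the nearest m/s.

Maximum speed ≈ 35 m/s

Stopping distance: v·t_r + v²/(2a) = 103 with t_r = 0.7 s and a = 7.900 m/s².
So v² + 11.060 v − 1627.40 = 0.
Positive root: v = −a·t_r + √((a·t_r)² + 2a·d) = −5.530 + √(30.581 + 1627.40) = 35.1883 m/s.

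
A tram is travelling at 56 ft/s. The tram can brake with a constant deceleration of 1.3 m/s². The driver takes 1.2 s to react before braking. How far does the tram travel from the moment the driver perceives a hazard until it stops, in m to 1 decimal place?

56 ft/s × 0.3048 = 17.0688 m/s.
Reaction distance = v·t_r = 17.0688 × 1.2 = 20.483 m.
Braking distance = v²/(2a) = 17.0688² / (2 × 1.300) = 291.344 / 2.600 = 112.055 m.
Total = 20.483 + 112.055 = 132.538 m.

Total stopping distance ≈ 132.5 m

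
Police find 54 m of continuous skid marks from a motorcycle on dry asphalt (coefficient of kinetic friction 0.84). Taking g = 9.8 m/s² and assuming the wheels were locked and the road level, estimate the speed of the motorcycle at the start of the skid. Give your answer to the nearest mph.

Initial speed ≈ 67 mph

Deceleration a = μg = 0.84 × 9.8 = 8.232 m/s².
v = √(2a·d) = √(2 × 8.232 × 54) = √889.056 = 29.8170 m/s.
= 29.8170 ÷ 0.44704 = 66.699 mph.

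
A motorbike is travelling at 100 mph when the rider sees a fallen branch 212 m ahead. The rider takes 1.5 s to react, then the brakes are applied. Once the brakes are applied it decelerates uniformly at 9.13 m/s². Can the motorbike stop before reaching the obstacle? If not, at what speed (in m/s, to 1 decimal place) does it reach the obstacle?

Yes — it stops about 35.5 m short of the obstacle, so it never reaches it

100 mph × 0.44704 = 44.7040 m/s.
Reaction distance = 44.7040 × 1.5 = 67.056 m.
Braking distance = v²/(2a) = 1998.448 / 18.260 = 109.444 m.
Total stopping distance = 67.056 + 109.444 = 176.500 m, vs 212 m available — it stops with 212 − 176.500 = 35.500 m to spare.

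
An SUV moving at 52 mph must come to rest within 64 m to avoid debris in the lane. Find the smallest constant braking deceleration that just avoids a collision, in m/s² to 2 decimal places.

Required deceleration ≈ 4.22 m/s²

52 mph × 0.44704 = 23.2461 m/s.
v² = 2a·d ⇒ a = v²/(2d) = 23.2461² / (2 × 64.000) = 540.381 / 128.000 = 4.2217 m/s².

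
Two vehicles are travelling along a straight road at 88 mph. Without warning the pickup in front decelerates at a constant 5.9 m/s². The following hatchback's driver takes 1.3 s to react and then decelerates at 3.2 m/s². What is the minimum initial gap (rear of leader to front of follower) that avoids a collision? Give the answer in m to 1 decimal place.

88 mph × 0.44704 = 39.3395 m/s.
Leader travels v²/(2a_L) = 1547.596 / 11.800 = 131.152 m before stopping.
Follower covers v·t_r = 39.3395 × 1.3 = 51.141 m while reacting, then v²/(2a_F) = 1547.596 / 6.400 = 241.812 m while braking, for a total of 51.141 + 241.812 = 292.953 m.
Since a_F ≤ a_L and the follower starts braking later, the follower is never slower than the leader, so the closest approach is when both have stopped.
Minimum gap = 292.953 − 131.152 = 161.801 m.

Minimum gap ≈ 161.8 m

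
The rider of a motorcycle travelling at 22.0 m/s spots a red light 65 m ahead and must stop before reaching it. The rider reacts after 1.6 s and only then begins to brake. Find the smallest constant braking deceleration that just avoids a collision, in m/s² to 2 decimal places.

Distance covered during reaction = 22.0000 × 1.6 = 35.200 m.
Distance available for braking: 65 − 35.200 = 29.800 m.
v² = 2a·d ⇒ a = v²/(2d) = 22.0000² / (2 × 29.800) = 484.000 / 59.600 = 8.1208 m/s².

Required deceleration ≈ 8.12 m/s²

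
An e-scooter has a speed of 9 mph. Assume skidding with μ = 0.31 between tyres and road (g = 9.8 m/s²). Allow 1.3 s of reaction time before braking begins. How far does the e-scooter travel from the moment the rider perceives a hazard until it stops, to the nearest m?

9 mph × 0.44704 = 4.0234 m/s.
a = μg = 0.31 × 9.8 = 3.038 m/s².
Reaction distance = v·t_r = 4.0234 × 1.3 = 5.230 m.
Braking distance = v²/(2a) = 4.0234² / (2 × 3.038) = 16.188 / 6.076 = 2.664 m.
Total = 5.230 + 2.664 = 7.894 m.

Total stopping distance ≈ 8 m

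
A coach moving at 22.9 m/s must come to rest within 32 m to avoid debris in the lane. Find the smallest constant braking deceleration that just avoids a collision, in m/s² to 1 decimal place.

Required deceleration ≈ 8.2 m/s²

v² = 2a·d ⇒ a = v²/(2d) = 22.9000² / (2 × 32.000) = 524.410 / 64.000 = 8.1939 m/s².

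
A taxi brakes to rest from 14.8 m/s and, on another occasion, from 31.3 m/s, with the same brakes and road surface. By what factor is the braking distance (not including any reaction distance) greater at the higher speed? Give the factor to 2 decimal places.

Factor ≈ 4.47

Braking distance d = v²/(2a), so with a fixed, d ∝ v².
Factor = (31.3/14.8)² = 2.1149² = 4.4728.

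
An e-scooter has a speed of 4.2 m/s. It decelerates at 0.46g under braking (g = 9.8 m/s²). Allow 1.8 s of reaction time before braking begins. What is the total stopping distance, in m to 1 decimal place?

Total stopping distance ≈ 9.5 m

a = 0.46 × 9.8 = 4.508 m/s².
Reaction distance = v·t_r = 4.2000 × 1.8 = 7.560 m.
Braking distance = v²/(2a) = 4.2000² / (2 × 4.508) = 17.640 / 9.016 = 1.957 m.
Total = 7.560 + 1.957 = 9.517 m.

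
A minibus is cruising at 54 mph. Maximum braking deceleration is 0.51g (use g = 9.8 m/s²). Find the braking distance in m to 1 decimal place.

54 mph × 0.44704 = 24.1402 m/s.
a = 0.51 × 9.8 = 4.998 m/s².
Braking distance = v²/(2a) = 24.1402² / (2 × 4.998) = 582.749 / 9.996 = 58.298 m.

Braking distance ≈ 58.3 m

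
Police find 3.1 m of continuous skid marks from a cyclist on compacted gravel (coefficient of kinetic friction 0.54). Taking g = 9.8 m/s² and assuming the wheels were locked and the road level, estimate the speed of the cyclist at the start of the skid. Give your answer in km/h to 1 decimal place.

Initial speed ≈ 20.6 km/h

Deceleration a = μg = 0.54 × 9.8 = 5.292 m/s².
v = √(2a·d) = √(2 × 5.292 × 3.1) = √32.810 = 5.7280 m/s.
= 5.7280 × 3.6 = 20.621 km/h.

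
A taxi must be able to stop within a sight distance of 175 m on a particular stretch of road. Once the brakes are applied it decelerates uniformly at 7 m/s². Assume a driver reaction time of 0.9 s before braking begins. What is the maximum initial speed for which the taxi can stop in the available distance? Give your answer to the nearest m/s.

Maximum speed ≈ 44 m/s

Stopping distance: v·t_r + v²/(2a) = 175 with t_r = 0.9 s and a = 7.000 m/s².
So v² + 12.600 v − 2450.00 = 0.
Positive root: v = −a·t_r + √((a·t_r)² + 2a·d) = −6.300 + √(39.690 + 2450.00) = 43.5968 m/s.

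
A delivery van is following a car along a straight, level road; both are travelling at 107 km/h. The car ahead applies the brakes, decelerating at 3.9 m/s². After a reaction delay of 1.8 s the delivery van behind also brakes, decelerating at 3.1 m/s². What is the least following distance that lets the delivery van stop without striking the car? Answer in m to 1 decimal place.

107 km/h ÷ 3.6 = 29.7222 m/s.
Leader travels v²/(2a_L) = 883.409 / 7.800 = 113.258 m before stopping.
Follower covers v·t_r = 29.7222 × 1.8 = 53.500 m while reacting, then v²/(2a_F) = 883.409 / 6.200 = 142.485 m while braking, for a total of 53.500 + 142.485 = 195.985 m.
Since a_F ≤ a_L and the follower starts braking later, the follower is never slower than the leader, so the closest approach is when both have stopped.
Minimum gap = 195.985 − 113.258 = 82.727 m.

Minimum gap ≈ 82.7 m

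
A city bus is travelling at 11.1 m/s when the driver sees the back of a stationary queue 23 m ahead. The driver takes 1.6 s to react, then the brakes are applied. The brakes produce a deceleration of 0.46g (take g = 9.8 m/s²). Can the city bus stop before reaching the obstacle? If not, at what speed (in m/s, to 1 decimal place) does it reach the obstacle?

a = 0.46 × 9.8 = 4.508 m/s².
Reaction distance = 11.1000 × 1.6 = 17.760 m.
Braking distance needed to stop: v²/(2a) = 123.210 / 9.016 = 13.666 m, so total needed = 17.760 + 13.666 = 31.426 m > 23 m — it cannot stop.
Distance remaining when braking begins: 23 − 17.760 = 5.240 m.
v² = v₀² − 2a·d = 123.210 − 2 × 4.508 × 5.240 = 75.966 m²/s².
v = √75.966 = 8.716 m/s.

No — it strikes the obstacle at 8.7 m/s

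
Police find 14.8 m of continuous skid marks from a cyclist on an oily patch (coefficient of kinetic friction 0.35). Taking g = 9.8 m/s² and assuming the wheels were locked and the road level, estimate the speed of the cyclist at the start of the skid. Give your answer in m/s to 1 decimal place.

Initial speed ≈ 10.1 m/s

Deceleration a = μg = 0.35 × 9.8 = 3.430 m/s².
v = √(2a·d) = √(2 × 3.430 × 14.8) = √101.528 = 10.0761 m/s.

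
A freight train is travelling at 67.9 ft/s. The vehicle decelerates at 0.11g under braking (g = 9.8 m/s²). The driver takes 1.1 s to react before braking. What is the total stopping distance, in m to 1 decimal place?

Total stopping distance ≈ 221.4 m

67.9 ft/s × 0.3048 = 20.6959 m/s.
a = 0.11 × 9.8 = 1.078 m/s².
Reaction distance = v·t_r = 20.6959 × 1.1 = 22.765 m.
Braking distance = v²/(2a) = 20.6959² / (2 × 1.078) = 428.320 / 2.156 = 198.664 m.
Total = 22.765 + 198.664 = 221.429 m.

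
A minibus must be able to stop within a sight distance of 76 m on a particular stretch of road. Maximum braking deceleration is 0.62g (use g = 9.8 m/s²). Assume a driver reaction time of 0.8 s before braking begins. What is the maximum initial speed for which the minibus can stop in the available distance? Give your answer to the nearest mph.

a = 0.62 × 9.8 = 6.076 m/s².
Stopping distance: v·t_r + v²/(2a) = 76 with t_r = 0.8 s and a = 6.076 m/s².
So v² + 9.722 v − 923.55 = 0.
Positive root: v = −a·t_r + √((a·t_r)² + 2a·d) = −4.861 + √(23.629 + 923.55) = 25.9153 m/s.
25.9153 m/s ÷ 0.44704 = 57.971 mph.

Maximum speed ≈ 58 mph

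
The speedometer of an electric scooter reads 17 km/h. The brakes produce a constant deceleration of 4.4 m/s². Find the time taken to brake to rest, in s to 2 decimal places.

17 km/h ÷ 3.6 = 4.7222 m/s.
Braking time = v/a = 4.7222 / 4.400 = 1.073 s.

Braking time ≈ 1.07 s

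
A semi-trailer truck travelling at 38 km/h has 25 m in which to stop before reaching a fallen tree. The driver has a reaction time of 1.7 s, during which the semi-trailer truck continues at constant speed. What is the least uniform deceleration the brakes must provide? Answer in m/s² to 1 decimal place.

38 km/h ÷ 3.6 = 10.5556 m/s.
Distance covered during reaction = 10.5556 × 1.7 = 17.945 m.
Distance available for braking: 25 − 17.945 = 7.055 m.
v² = 2a·d ⇒ a = v²/(2d) = 10.5556² / (2 × 7.055) = 111.421 / 14.110 = 7.8966 m/s².

Required deceleration ≈ 7.9 m/s²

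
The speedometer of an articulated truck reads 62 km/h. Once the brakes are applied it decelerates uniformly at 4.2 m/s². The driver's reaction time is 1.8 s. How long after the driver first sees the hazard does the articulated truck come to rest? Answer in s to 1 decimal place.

62 km/h ÷ 3.6 = 17.2222 m/s.
Braking time = v/a = 17.2222 / 4.200 = 4.101 s.
Total = 1.8 + 4.101 = 5.901 s.

Total time ≈ 5.9 s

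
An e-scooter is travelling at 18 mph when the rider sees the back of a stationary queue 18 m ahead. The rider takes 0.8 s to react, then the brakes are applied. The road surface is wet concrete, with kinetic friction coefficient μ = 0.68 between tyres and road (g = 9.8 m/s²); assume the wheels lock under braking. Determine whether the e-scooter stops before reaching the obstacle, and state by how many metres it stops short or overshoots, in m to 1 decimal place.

18 mph × 0.44704 = 8.0467 m/s.
a = μg = 0.68 × 9.8 = 6.664 m/s².
Reaction distance = 8.0467 × 0.8 = 6.437 m.
Braking distance = v²/(2a) = 64.749 / 13.328 = 4.858 m.
Total stopping distance = 6.437 + 4.858 = 11.295 m, vs 18 m available — it stops with 18 − 11.295 = 6.705 m to spare.

Yes — it stops 6.7 m short of the obstacle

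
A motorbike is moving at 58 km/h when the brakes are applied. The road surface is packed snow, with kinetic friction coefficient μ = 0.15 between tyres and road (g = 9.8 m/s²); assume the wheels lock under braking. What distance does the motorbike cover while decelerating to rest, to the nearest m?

58 km/h ÷ 3.6 = 16.1111 m/s.
a = μg = 0.15 × 9.8 = 1.470 m/s².
Braking distance = v²/(2a) = 16.1111² / (2 × 1.470) = 259.568 / 2.940 = 88.288 m.

Braking distance ≈ 88 m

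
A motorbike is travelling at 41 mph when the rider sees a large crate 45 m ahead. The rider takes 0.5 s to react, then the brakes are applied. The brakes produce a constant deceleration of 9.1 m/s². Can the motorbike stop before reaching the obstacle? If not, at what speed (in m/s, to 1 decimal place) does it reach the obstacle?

Yes — it stops about 17.4 m short of the obstacle, so it never reaches it

41 mph × 0.44704 = 18.3286 m/s.
Reaction distance = 18.3286 × 0.5 = 9.164 m.
Braking distance = v²/(2a) = 335.938 / 18.200 = 18.458 m.
Total stopping distance = 9.164 + 18.458 = 27.622 m, vs 45 m available — it stops with 45 − 27.622 = 17.378 m to spare.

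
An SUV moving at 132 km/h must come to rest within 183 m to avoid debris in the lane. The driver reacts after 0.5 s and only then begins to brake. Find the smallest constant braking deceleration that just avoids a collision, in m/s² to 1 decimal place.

132 km/h ÷ 3.6 = 36.6667 m/s.
Distance covered during reaction = 36.6667 × 0.5 = 18.333 m.
Distance available for braking: 183 − 18.333 = 164.667 m.
v² = 2a·d ⇒ a = v²/(2d) = 36.6667² / (2 × 164.667) = 1344.447 / 329.334 = 4.0823 m/s².

Required deceleration ≈ 4.1 m/s²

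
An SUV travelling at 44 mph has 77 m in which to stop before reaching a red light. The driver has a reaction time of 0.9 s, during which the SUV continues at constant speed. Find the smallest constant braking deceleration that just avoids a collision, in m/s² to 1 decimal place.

Required deceleration ≈ 3.3 m/s²

44 mph × 0.44704 = 19.6698 m/s.
Distance covered during reaction = 19.6698 × 0.9 = 17.703 m.
Distance available for braking: 77 − 17.703 = 59.297 m.
v² = 2a·d ⇒ a = v²/(2d) = 19.6698² / (2 × 59.297) = 386.901 / 118.594 = 3.2624 m/s².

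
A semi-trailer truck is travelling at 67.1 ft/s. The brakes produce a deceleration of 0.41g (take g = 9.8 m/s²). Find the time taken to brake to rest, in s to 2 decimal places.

Braking time ≈ 5.09 s

67.1 ft/s × 0.3048 = 20.4521 m/s.
a = 0.41 × 9.8 = 4.018 m/s².
Braking time = v/a = 20.4521 / 4.018 = 5.090 s.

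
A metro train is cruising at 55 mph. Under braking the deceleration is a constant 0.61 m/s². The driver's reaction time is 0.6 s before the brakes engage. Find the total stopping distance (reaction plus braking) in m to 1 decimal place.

55 mph × 0.44704 = 24.5872 m/s.
Reaction distance = v·t_r = 24.5872 × 0.6 = 14.752 m.
Braking distance = v²/(2a) = 24.5872² / (2 × 0.610) = 604.530 / 1.220 = 495.516 m.
Total = 14.752 + 495.516 = 510.268 m.

Total stopping distance ≈ 510.3 m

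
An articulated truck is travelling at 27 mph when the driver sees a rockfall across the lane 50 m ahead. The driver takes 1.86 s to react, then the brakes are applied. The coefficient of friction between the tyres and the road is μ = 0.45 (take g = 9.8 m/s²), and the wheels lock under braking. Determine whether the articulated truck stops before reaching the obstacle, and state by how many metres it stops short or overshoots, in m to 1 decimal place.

27 mph × 0.44704 = 12.0701 m/s.
a = μg = 0.45 × 9.8 = 4.410 m/s².
Reaction distance = 12.0701 × 1.86 = 22.450 m.
Braking distance = v²/(2a) = 145.687 / 8.820 = 16.518 m.
Total stopping distance = 22.450 + 16.518 = 38.968 m, vs 50 m available — it stops with 50 − 38.968 = 11.032 m to spare.

Yes — it stops 11.0 m short of the obstacle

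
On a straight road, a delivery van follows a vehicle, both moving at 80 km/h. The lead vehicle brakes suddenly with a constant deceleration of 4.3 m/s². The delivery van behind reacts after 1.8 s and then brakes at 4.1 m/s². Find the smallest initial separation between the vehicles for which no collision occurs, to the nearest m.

Minimum gap ≈ 43 m

80 km/h ÷ 3.6 = 22.2222 m/s.
Leader travels v²/(2a_L) = 493.826 / 8.600 = 57.422 m before stopping.
Follower covers v·t_r = 22.2222 × 1.8 = 40.000 m while reacting, then v²/(2a_F) = 493.826 / 8.200 = 60.223 m while braking, for a total of 40.000 + 60.223 = 100.223 m.
Since a_F ≤ a_L and the follower starts braking later, the follower is never slower than the leader, so the closest approach is when both have stopped.
Minimum gap = 100.223 − 57.422 = 42.801 m.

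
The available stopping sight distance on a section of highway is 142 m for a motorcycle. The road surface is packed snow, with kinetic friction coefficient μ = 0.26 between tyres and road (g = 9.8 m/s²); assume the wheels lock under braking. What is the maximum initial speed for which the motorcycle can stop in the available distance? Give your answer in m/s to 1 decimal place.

Maximum speed ≈ 26.9 m/s

a = μg = 0.26 × 9.8 = 2.548 m/s².
v²/(2a) = d ⇒ v = √(2 × 2.548 × 142) = √723.63 = 26.9004 m/s.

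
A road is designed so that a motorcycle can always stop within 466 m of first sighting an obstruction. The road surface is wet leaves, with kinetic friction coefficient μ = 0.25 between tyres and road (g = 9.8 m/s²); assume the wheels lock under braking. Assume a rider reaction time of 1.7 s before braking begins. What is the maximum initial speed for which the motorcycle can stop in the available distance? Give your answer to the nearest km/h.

Maximum speed ≈ 158 km/h

a = μg = 0.25 × 9.8 = 2.450 m/s².
Stopping distance: v·t_r + v²/(2a) = 466 with t_r = 1.7 s and a = 2.450 m/s².
So v² + 8.330 v − 2283.40 = 0.
Positive root: v = −a·t_r + √((a·t_r)² + 2a·d) = −4.165 + √(17.347 + 2283.40) = 43.8011 m/s.
43.8011 m/s × 3.6 = 157.684 km/h.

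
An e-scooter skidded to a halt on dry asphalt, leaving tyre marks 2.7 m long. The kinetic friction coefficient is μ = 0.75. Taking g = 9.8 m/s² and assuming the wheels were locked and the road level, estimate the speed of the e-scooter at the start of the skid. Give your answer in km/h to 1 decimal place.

Initial speed ≈ 22.7 km/h

Deceleration a = μg = 0.75 × 9.8 = 7.350 m/s².
v = √(2a·d) = √(2 × 7.350 × 2.7) = √39.690 = 6.3000 m/s.
= 6.3000 × 3.6 = 22.680 km/h.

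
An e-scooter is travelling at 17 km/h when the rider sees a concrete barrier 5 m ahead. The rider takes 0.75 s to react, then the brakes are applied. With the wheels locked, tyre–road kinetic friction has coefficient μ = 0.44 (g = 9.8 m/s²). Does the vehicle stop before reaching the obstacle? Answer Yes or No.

No

17 km/h ÷ 3.6 = 4.7222 m/s.
a = μg = 0.44 × 9.8 = 4.312 m/s².
Reaction distance = 4.7222 × 0.75 = 3.542 m.
Braking distance = v²/(2a) = 22.299 / 8.624 = 2.586 m.
Total stopping distance = 3.542 + 2.586 = 6.128 m, vs 5 m available — it cannot stop in time and overshoots by 6.128 − 5 = 1.128 m.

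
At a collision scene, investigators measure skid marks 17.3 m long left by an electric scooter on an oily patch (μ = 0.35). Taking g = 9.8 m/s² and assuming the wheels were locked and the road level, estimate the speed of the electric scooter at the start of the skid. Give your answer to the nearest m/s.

Deceleration a = μg = 0.35 × 9.8 = 3.430 m/s².
v = √(2a·d) = √(2 × 3.430 × 17.3) = √118.678 = 10.8939 m/s.

Initial speed ≈ 11 m/s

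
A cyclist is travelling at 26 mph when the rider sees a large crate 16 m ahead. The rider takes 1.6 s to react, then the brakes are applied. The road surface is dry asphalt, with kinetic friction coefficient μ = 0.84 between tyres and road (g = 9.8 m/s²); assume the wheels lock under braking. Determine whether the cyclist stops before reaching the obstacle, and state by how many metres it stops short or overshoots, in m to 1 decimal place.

26 mph × 0.44704 = 11.6230 m/s.
a = μg = 0.84 × 9.8 = 8.232 m/s².
Reaction distance = 11.6230 × 1.6 = 18.597 m.
Braking distance = v²/(2a) = 135.094 / 16.464 = 8.205 m.
Total stopping distance = 18.597 + 8.205 = 26.802 m, vs 16 m available — it cannot stop in time and overshoots by 26.802 − 16 = 10.802 m.

No — it overshoots by 10.8 m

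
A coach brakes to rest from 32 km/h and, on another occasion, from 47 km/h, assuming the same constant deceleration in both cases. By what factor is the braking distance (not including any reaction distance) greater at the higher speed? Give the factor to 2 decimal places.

Factor ≈ 2.16

Braking distance d = v²/(2a), so with a fixed, d ∝ v².
Factor = (47/32)² = 1.4688² = 2.1574.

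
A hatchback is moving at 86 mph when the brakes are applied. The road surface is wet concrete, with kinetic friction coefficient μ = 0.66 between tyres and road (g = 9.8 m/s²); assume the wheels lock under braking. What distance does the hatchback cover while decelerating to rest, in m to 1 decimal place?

Braking distance ≈ 114.3 m

86 mph × 0.44704 = 38.4454 m/s.
a = μg = 0.66 × 9.8 = 6.468 m/s².
Braking distance = v²/(2a) = 38.4454² / (2 × 6.468) = 1478.049 / 12.936 = 114.259 m.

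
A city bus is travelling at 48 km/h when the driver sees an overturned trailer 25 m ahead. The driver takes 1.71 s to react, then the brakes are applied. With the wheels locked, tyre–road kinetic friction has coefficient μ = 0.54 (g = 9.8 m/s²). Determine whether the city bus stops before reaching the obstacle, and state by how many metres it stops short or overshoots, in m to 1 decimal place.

48 km/h ÷ 3.6 = 13.3333 m/s.
a = μg = 0.54 × 9.8 = 5.292 m/s².
Reaction distance = 13.3333 × 1.71 = 22.800 m.
Braking distance = v²/(2a) = 177.777 / 10.584 = 16.797 m.
Total stopping distance = 22.800 + 16.797 = 39.597 m, vs 25 m available — it cannot stop in time and overshoots by 39.597 − 25 = 14.597 m.

No — it overshoots by 14.6 m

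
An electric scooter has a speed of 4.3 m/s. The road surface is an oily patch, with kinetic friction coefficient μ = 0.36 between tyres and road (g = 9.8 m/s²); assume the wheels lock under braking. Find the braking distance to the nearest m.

Braking distance ≈ 3 m

a = μg = 0.36 × 9.8 = 3.528 m/s².
Braking distance = v²/(2a) = 4.3000² / (2 × 3.528) = 18.490 / 7.056 = 2.620 m.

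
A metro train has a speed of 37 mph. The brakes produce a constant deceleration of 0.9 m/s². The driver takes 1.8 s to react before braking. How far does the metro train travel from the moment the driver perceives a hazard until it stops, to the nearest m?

Total stopping distance ≈ 182 m

37 mph × 0.44704 = 16.5405 m/s.
Reaction distance = v·t_r = 16.5405 × 1.8 = 29.773 m.
Braking distance = v²/(2a) = 16.5405² / (2 × 0.900) = 273.588 / 1.800 = 151.993 m.
Total = 29.773 + 151.993 = 181.766 m.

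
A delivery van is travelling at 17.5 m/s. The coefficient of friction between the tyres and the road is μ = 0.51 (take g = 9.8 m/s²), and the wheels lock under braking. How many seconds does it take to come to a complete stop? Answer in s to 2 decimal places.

Braking time ≈ 3.50 s

a = μg = 0.51 × 9.8 = 4.998 m/s².
Braking time = v/a = 17.5000 / 4.998 = 3.501 s.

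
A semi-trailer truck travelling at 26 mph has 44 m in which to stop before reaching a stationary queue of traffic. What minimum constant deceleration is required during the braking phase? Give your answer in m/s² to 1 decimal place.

Required deceleration ≈ 1.5 m/s²

26 mph × 0.44704 = 11.6230 m/s.
v² = 2a·d ⇒ a = v²/(2d) = 11.6230² / (2 × 44.000) = 135.094 / 88.000 = 1.5352 m/s².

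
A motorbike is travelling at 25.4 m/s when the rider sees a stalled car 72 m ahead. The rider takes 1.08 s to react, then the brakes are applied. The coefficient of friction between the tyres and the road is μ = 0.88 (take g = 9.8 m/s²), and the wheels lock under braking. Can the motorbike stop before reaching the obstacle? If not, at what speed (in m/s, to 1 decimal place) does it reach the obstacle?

Yes — it stops about 7.2 m short of the obstacle, so it never reaches it

a = μg = 0.88 × 9.8 = 8.624 m/s².
Reaction distance = 25.4000 × 1.08 = 27.432 m.
Braking distance = v²/(2a) = 645.160 / 17.248 = 37.405 m.
Total stopping distance = 27.432 + 37.405 = 64.837 m, vs 72 m available — it stops with 72 − 64.837 = 7.163 m to spare.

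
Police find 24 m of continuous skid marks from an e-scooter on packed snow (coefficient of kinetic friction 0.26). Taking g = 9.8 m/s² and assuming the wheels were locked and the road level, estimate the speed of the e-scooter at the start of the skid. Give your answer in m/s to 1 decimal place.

Deceleration a = μg = 0.26 × 9.8 = 2.548 m/s².
v = √(2a·d) = √(2 × 2.548 × 24) = √122.304 = 11.0591 m/s.

Initial speed ≈ 11.1 m/s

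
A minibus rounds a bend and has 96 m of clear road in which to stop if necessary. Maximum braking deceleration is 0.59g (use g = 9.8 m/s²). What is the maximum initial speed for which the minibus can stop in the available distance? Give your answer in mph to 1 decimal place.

Maximum speed ≈ 74.5 mph

a = 0.59 × 9.8 = 5.782 m/s².
v²/(2a) = d ⇒ v = √(2 × 5.782 × 96) = √1110.14 = 33.3188 m/s.
33.3188 m/s ÷ 0.44704 = 74.532 mph.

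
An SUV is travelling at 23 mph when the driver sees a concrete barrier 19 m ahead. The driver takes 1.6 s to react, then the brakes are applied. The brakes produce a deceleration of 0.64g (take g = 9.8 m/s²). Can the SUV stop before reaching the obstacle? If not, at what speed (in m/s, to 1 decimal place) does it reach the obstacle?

No — it strikes the obstacle at 8.6 m/s

23 mph × 0.44704 = 10.2819 m/s.
a = 0.64 × 9.8 = 6.272 m/s².
Reaction distance = 10.2819 × 1.6 = 16.451 m.
Braking distance needed to stop: v²/(2a) = 105.717 / 12.544 = 8.428 m, so total needed = 16.451 + 8.428 = 24.879 m > 19 m — it cannot stop.
Distance remaining when braking begins: 19 − 16.451 = 2.549 m.
v² = v₀² − 2a·d = 105.717 − 2 × 6.272 × 2.549 = 73.742 m²/s².
v = √73.742 = 8.587 m/s.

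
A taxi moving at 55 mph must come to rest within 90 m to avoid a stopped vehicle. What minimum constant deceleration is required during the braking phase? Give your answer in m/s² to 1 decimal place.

Required deceleration ≈ 3.4 m/s²

55 mph × 0.44704 = 24.5872 m/s.
v² = 2a·d ⇒ a = v²/(2d) = 24.5872² / (2 × 90.000) = 604.530 / 180.000 = 3.3585 m/s².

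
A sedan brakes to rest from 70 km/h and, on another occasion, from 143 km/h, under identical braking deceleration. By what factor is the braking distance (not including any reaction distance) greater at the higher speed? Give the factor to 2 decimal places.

Factor ≈ 4.17

Braking distance d = v²/(2a), so with a fixed, d ∝ v².
Factor = (143/70)² = 2.0429² = 4.1734.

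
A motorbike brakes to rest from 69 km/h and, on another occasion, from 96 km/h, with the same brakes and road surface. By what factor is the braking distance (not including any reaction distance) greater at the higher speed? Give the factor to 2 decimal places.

Braking distance d = v²/(2a), so with a fixed, d ∝ v².
Factor = (96/69)² = 1.3913² = 1.9357.

Factor ≈ 1.94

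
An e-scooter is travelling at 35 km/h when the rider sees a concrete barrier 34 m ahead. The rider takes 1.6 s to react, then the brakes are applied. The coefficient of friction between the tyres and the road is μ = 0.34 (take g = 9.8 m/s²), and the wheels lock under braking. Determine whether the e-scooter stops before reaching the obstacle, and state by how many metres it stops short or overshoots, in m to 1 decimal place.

35 km/h ÷ 3.6 = 9.7222 m/s.
a = μg = 0.34 × 9.8 = 3.332 m/s².
Reaction distance = 9.7222 × 1.6 = 15.556 m.
Braking distance = v²/(2a) = 94.521 / 6.664 = 14.184 m.
Total stopping distance = 15.556 + 14.184 = 29.740 m, vs 34 m available — it stops with 34 − 29.740 = 4.260 m to spare.

Yes — it stops 4.3 m short of the obstacle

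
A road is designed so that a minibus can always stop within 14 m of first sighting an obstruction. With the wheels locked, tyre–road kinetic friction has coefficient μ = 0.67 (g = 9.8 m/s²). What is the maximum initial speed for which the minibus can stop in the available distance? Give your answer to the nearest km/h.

Maximum speed ≈ 49 km/h

a = μg = 0.67 × 9.8 = 6.566 m/s².
v²/(2a) = d ⇒ v = √(2 × 6.566 × 14) = √183.85 = 13.5591 m/s.
13.5591 m/s × 3.6 = 48.813 km/h.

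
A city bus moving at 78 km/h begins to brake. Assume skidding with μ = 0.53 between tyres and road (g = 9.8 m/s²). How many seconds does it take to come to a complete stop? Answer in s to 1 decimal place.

78 km/h ÷ 3.6 = 21.6667 m/s.
a = μg = 0.53 × 9.8 = 5.194 m/s².
Braking time = v/a = 21.6667 / 5.194 = 4.171 s.

Braking time ≈ 4.2 s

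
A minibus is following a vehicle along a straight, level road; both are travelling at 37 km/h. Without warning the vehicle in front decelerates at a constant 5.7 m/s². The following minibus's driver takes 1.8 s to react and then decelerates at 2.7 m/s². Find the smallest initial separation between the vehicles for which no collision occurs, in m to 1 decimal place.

37 km/h ÷ 3.6 = 10.2778 m/s.
Leader travels v²/(2a_L) = 105.633 / 11.400 = 9.266 m before stopping.
Follower covers v·t_r = 10.2778 × 1.8 = 18.500 m while reacting, then v²/(2a_F) = 105.633 / 5.400 = 19.562 m while braking, for a total of 18.500 + 19.562 = 38.062 m.
Since a_F ≤ a_L and the follower starts braking later, the follower is never slower than the leader, so the closest approach is when both have stopped.
Minimum gap = 38.062 − 9.266 = 28.796 m.

Minimum gap ≈ 28.8 m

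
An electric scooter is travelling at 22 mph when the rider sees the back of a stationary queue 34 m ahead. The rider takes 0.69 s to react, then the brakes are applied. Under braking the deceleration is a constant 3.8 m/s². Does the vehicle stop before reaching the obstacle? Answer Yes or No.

Yes

22 mph × 0.44704 = 9.8349 m/s.
Reaction distance = 9.8349 × 0.69 = 6.786 m.
Braking distance = v²/(2a) = 96.725 / 7.600 = 12.727 m.
Total stopping distance = 6.786 + 12.727 = 19.513 m, vs 34 m available — it stops with 34 − 19.513 = 14.487 m to spare.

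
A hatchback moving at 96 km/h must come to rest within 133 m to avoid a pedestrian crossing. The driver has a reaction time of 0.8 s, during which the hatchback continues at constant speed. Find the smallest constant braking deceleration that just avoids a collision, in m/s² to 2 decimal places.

96 km/h ÷ 3.6 = 26.6667 m/s.
Distance covered during reaction = 26.6667 × 0.8 = 21.333 m.
Distance available for braking: 133 − 21.333 = 111.667 m.
v² = 2a·d ⇒ a = v²/(2d) = 26.6667² / (2 × 111.667) = 711.113 / 223.334 = 3.1841 m/s².

Required deceleration ≈ 3.18 m/s²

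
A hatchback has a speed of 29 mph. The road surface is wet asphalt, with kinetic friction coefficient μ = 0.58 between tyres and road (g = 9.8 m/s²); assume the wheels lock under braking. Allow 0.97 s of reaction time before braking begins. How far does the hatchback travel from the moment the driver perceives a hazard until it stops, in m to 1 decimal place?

29 mph × 0.44704 = 12.9642 m/s.
a = μg = 0.58 × 9.8 = 5.684 m/s².
Reaction distance = v·t_r = 12.9642 × 0.97 = 12.575 m.
Braking distance = v²/(2a) = 12.9642² / (2 × 5.684) = 168.070 / 11.368 = 14.784 m.
Total = 12.575 + 14.784 = 27.359 m.

Total stopping distance ≈ 27.4 m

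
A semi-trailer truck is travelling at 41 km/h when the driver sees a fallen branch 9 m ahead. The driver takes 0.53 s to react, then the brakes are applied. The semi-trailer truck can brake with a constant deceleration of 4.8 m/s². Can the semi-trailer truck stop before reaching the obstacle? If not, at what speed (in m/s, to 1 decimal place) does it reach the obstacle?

41 km/h ÷ 3.6 = 11.3889 m/s.
Reaction distance = 11.3889 × 0.53 = 6.036 m.
Braking distance needed to stop: v²/(2a) = 129.707 / 9.600 = 13.511 m, so total needed = 6.036 + 13.511 = 19.547 m > 9 m — it cannot stop.
Distance remaining when braking begins: 9 − 6.036 = 2.964 m.
v² = v₀² − 2a·d = 129.707 − 2 × 4.800 × 2.964 = 101.253 m²/s².
v = √101.253 = 10.062 m/s.

No — it strikes the obstacle at 10.1 m/s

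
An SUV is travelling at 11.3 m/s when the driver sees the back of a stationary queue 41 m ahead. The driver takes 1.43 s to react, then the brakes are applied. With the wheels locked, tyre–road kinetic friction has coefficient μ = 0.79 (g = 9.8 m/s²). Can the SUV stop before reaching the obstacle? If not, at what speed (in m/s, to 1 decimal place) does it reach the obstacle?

a = μg = 0.79 × 9.8 = 7.742 m/s².
Reaction distance = 11.3000 × 1.43 = 16.159 m.
Braking distance = v²/(2a) = 127.690 / 15.484 = 8.247 m.
Total stopping distance = 16.159 + 8.247 = 24.406 m, vs 41 m available — it stops with 41 − 24.406 = 16.594 m to spare.

Yes — it stops about 16.6 m short of the obstacle, so it never reaches it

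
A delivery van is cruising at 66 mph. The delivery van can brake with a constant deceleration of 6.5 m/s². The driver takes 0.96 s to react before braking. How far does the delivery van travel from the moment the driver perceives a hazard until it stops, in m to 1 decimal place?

66 mph × 0.44704 = 29.5046 m/s.
Reaction distance = v·t_r = 29.5046 × 0.96 = 28.324 m.
Braking distance = v²/(2a) = 29.5046² / (2 × 6.500) = 870.521 / 13.000 = 66.963 m.
Total = 28.324 + 66.963 = 95.287 m.

Total stopping distance ≈ 95.3 m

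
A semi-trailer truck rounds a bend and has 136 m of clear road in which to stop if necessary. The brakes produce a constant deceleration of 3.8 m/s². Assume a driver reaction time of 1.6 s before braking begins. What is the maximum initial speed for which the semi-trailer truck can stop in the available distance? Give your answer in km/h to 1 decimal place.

Stopping distance: v·t_r + v²/(2a) = 136 with t_r = 1.6 s and a = 3.800 m/s².
So v² + 12.160 v − 1033.60 = 0.
Positive root: v = −a·t_r + √((a·t_r)² + 2a·d) = −6.080 + √(36.966 + 1033.60) = 26.6395 m/s.
26.6395 m/s × 3.6 = 95.902 km/h.

Maximum speed ≈ 95.9 km/h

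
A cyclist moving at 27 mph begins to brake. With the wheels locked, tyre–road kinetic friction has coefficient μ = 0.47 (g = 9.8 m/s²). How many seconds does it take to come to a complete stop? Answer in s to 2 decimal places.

27 mph × 0.44704 = 12.0701 m/s.
a = μg = 0.47 × 9.8 = 4.606 m/s².
Braking time = v/a = 12.0701 / 4.606 = 2.621 s.

Braking time ≈ 2.62 s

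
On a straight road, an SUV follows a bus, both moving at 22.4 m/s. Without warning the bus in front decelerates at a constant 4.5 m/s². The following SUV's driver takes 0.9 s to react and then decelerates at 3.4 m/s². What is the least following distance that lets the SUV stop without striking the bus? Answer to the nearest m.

Minimum gap ≈ 38 m

Leader travels v²/(2a_L) = 501.760 / 9.000 = 55.751 m before stopping.
Follower covers v·t_r = 22.4000 × 0.9 = 20.160 m while reacting, then v²/(2a_F) = 501.760 / 6.800 = 73.788 m while braking, for a total of 20.160 + 73.788 = 93.948 m.
Since a_F ≤ a_L and the follower starts braking later, the follower is never slower than the leader, so the closest approach is when both have stopped.
Minimum gap = 93.948 − 55.751 = 38.197 m.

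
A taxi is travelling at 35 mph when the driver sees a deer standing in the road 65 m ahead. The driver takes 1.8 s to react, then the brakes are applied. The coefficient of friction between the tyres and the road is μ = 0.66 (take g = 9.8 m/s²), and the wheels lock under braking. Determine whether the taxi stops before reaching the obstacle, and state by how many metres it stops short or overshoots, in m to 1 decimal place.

35 mph × 0.44704 = 15.6464 m/s.
a = μg = 0.66 × 9.8 = 6.468 m/s².
Reaction distance = 15.6464 × 1.8 = 28.164 m.
Braking distance = v²/(2a) = 244.810 / 12.936 = 18.925 m.
Total stopping distance = 28.164 + 18.925 = 47.089 m, vs 65 m available — it stops with 65 − 47.089 = 17.911 m to spare.

Yes — it stops 17.9 m short of the obstacle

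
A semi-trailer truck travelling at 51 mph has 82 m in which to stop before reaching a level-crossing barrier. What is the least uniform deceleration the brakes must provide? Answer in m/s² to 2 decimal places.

51 mph × 0.44704 = 22.7990 m/s.
v² = 2a·d ⇒ a = v²/(2d) = 22.7990² / (2 × 82.000) = 519.794 / 164.000 = 3.1695 m/s².

Required deceleration ≈ 3.17 m/s²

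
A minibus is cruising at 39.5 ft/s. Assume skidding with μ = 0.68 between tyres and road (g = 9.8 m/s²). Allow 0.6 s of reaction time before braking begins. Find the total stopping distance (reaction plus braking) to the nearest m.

39.5 ft/s × 0.3048 = 12.0396 m/s.
a = μg = 0.68 × 9.8 = 6.664 m/s².
Reaction distance = v·t_r = 12.0396 × 0.6 = 7.224 m.
Braking distance = v²/(2a) = 12.0396² / (2 × 6.664) = 144.952 / 13.328 = 10.876 m.
Total = 7.224 + 10.876 = 18.100 m.

Total stopping distance ≈ 18 m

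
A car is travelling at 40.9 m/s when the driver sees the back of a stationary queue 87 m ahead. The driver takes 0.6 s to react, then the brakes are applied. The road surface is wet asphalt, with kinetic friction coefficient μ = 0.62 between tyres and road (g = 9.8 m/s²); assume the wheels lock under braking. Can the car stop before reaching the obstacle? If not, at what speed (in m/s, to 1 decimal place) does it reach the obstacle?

No — it strikes the obstacle at 30.2 m/s

a = μg = 0.62 × 9.8 = 6.076 m/s².
Reaction distance = 40.9000 × 0.6 = 24.540 m.
Braking distance needed to stop: v²/(2a) = 1672.810 / 12.152 = 137.657 m, so total needed = 24.540 + 137.657 = 162.197 m > 87 m — it cannot stop.
Distance remaining when braking begins: 87 − 24.540 = 62.460 m.
v² = v₀² − 2a·d = 1672.810 − 2 × 6.076 × 62.460 = 913.796 m²/s².
v = √913.796 = 30.229 m/s.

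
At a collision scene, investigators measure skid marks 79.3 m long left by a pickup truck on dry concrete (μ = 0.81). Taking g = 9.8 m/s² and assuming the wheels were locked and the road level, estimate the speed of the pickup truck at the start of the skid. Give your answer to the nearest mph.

Initial speed ≈ 79 mph

Deceleration a = μg = 0.81 × 9.8 = 7.938 m/s².
v = √(2a·d) = √(2 × 7.938 × 79.3) = √1258.967 = 35.4819 m/s.
= 35.4819 ÷ 0.44704 = 79.371 mph.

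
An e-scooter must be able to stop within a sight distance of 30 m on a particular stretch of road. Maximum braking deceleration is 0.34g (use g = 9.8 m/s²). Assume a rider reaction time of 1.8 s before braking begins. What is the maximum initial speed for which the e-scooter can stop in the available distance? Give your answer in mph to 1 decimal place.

a = 0.34 × 9.8 = 3.332 m/s².
Stopping distance: v·t_r + v²/(2a) = 30 with t_r = 1.8 s and a = 3.332 m/s².
So v² + 11.995 v − 199.92 = 0.
Positive root: v = −a·t_r + √((a·t_r)² + 2a·d) = −5.998 + √(35.976 + 199.92) = 9.3609 m/s.
9.3609 m/s ÷ 0.44704 = 20.940 mph.

Maximum speed ≈ 20.9 mph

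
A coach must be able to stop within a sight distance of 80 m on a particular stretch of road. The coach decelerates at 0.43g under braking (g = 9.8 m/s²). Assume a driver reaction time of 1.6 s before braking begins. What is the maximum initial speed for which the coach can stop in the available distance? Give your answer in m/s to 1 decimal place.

Maximum speed ≈ 20.1 m/s

a = 0.43 × 9.8 = 4.214 m/s².
Stopping distance: v·t_r + v²/(2a) = 80 with t_r = 1.6 s and a = 4.214 m/s².
So v² + 13.485 v − 674.24 = 0.
Positive root: v = −a·t_r + √((a·t_r)² + 2a·d) = −6.742 + √(45.455 + 674.24) = 20.0851 m/s.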